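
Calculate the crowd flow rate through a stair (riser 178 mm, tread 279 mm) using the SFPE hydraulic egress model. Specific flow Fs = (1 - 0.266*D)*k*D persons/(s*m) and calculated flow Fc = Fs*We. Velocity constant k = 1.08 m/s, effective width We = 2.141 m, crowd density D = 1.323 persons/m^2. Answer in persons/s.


1 - 0.266*D = 1 - 0.266*1.323 = 0.64808
Fs = 0.64808 * 1.08 * 1.323 = 0.92601 persons/(s*m)
Fc = 0.92601 * 2.141 = 1.9826 persons/s

1.9826 persons/s


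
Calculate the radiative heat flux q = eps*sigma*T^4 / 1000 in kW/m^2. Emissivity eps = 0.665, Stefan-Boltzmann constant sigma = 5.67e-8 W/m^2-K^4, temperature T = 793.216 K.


T^4 = 3.9588e+11
q = 0.665 * 5.67e-8 * 3.9588e+11 / 1000 = 14.927 kW/m^2

14.927 kW/m^2


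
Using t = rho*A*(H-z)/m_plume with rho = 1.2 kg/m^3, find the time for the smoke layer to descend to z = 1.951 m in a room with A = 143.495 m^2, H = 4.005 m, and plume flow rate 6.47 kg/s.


H - z = 2.054 m
t = 1.2 * 143.495 * 2.054 / 6.47 = 54.666 s

54.666 s


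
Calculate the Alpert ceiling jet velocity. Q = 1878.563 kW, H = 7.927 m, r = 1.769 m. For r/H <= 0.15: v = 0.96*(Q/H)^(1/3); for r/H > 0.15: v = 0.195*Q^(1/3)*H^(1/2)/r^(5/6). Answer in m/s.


r/H = 1.769 / 7.927 = 0.22316
r/H > 0.15, so v = 0.195*Q^(1/3)*H^(1/2)/r^(5/6)
Q^(1/3) = 12.339
H^(1/2) = 2.8155
r^(5/6) = 1.6086
v = 0.195 * 12.339 * 2.8155 / 1.6086 = 4.2114 m/s

4.2114 m/s


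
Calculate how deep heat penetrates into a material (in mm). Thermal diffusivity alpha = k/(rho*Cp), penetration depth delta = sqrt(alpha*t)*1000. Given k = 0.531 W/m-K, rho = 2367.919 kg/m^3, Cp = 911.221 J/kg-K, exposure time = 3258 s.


alpha = 0.531 / (2367.919 * 911.221) = 2.4610e-07 m^2/s
alpha * t = 0.00080178
delta = sqrt(0.00080178) * 1000 = 28.316 mm

28.316 mm


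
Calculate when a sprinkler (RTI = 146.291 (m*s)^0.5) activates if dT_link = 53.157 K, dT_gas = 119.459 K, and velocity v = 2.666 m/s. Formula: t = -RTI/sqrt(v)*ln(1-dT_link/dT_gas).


dT_link/dT_gas = 0.44498
ln(1 - 0.44498) = -0.58875
t = -146.291 / sqrt(2.666) * -0.58875 = 52.750 s

52.750 s


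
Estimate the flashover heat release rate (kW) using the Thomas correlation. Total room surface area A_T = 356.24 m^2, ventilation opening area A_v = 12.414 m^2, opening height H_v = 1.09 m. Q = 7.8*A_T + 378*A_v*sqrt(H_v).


7.8*A_T = 2778.672
sqrt(H_v) = 1.0440
378*A_v*sqrt(H_v) = 4899.1
Q = 2778.672 + 4899.1 = 7677.8 kW

7677.8 kW


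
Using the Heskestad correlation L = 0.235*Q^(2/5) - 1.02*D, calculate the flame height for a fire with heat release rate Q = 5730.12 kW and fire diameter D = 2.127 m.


Q^(2/5) = 31.861
0.235 * Q^(2/5) = 7.4874
1.02 * D = 2.1695
L = 5.3179 m

5.3179 m


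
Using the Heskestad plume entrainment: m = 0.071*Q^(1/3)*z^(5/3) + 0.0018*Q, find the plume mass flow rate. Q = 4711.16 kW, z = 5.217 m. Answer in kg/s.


Q^(1/3) = 16.764
z^(5/3) = 15.693
First term = 0.071 * 16.764 * 15.693 = 18.678
Second term = 0.0018 * 4711.16 = 8.4801
m = 27.158 kg/s

27.158 kg/s


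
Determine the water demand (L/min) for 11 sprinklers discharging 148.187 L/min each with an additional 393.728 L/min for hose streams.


Sprinkler demand = 11 * 148.187 = 1630.057 L/min
Total = 1630.057 + 393.728 = 2023.785 L/min

2023.785 L/min


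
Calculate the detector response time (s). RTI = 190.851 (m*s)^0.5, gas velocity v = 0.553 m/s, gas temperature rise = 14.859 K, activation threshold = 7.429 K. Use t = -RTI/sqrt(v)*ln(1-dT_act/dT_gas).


dT_act/dT_gas = 0.49997
ln(1 - 0.49997) = -0.69308
t = -190.851 / sqrt(0.553) * -0.69308 = 177.88 s

177.88 s


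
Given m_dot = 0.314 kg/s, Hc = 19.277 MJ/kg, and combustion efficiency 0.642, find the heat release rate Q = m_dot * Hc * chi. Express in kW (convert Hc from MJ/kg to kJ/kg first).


Hc = 19.277 MJ/kg = 19.277 * 1000 kJ/kg = 19277 kJ/kg
Q = 0.314 kg/s * 19277 kJ/kg * 0.642 = 3886.0 kW

3886.0 kW


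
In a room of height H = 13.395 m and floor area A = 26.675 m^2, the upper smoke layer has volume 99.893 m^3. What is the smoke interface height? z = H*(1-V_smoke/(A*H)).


V/(A*H) = 0.27957
1 - 0.27957 = 0.72043
z = 13.395 * 0.72043 = 9.6502 m

9.6502 m


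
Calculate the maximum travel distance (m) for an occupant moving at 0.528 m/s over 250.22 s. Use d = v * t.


d = 0.528 * 250.22 = 132.12 m

132.12 m


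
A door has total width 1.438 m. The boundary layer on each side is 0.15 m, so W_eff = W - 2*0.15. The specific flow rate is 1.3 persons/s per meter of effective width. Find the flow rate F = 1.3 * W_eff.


W_eff = 1.438 - 0.30 = 1.138 m
F = 1.3 * 1.138 = 1.4794 persons/s

1.4794 persons/s


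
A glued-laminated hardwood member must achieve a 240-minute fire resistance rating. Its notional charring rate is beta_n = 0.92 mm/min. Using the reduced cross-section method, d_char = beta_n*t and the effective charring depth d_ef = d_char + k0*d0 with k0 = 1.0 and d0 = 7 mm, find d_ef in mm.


d_char = 0.92 * 240 = 220.8 mm
d_ef = 220.8 + 1.0*7 = 227.8 mm

227.8 mm


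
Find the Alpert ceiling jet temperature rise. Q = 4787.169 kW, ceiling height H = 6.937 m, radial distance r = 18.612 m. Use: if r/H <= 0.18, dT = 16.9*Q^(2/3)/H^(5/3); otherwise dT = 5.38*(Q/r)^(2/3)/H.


r/H = 18.612 / 6.937 = 2.6830
r/H > 0.18, so dT = 5.38*(Q/r)^(2/3)/H
Q/r = 257.21
(Q/r)^(2/3) = 40.444
dT = 5.38 * 40.444 / 6.937 = 31.367 K

31.367 K


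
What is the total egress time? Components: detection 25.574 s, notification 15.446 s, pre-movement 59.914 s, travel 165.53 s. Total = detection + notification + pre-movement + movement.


Total = 25.574 + 15.446 + 59.914 + 165.53 = 266.464 s

266.464 s


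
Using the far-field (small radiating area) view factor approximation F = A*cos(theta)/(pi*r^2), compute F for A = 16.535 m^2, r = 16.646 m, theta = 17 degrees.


cos(17 deg) = 0.95630
pi*r^2 = 870.50
F = 16.535 * 0.95630 / 870.50 = 0.018165

0.018165


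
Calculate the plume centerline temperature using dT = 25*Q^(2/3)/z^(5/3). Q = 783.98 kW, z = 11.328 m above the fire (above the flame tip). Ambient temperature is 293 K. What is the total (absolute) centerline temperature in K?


Q^(2/3) = 85.023
z^(5/3) = 57.138
dT = 25 * 85.023 / 57.138 = 37.201 K
T = 293 + 37.201 = 330.20 K

330.20 K


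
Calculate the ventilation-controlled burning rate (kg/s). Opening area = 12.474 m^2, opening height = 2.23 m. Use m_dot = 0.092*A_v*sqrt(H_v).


sqrt(H_v) = 1.4933
m_dot = 0.092 * 12.474 * 1.4933 = 1.7137 kg/s

1.7137 kg/s


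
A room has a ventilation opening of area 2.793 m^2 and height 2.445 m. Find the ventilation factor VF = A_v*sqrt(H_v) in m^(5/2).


sqrt(H_v) = 1.5636
VF = 2.793 * 1.5636 = 4.3673 m^(5/2)

4.3673 m^(5/2)


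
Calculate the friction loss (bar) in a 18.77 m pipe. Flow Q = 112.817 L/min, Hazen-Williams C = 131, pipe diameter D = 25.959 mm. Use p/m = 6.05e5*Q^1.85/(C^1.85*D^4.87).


Q^1.85 = 6264.6
C^1.85 = 8259.5
D^4.87 = 7719379
p/m = 0.059445 bar/m
p_total = 0.059445 * 18.77 = 1.1158 bar

1.1158 bar


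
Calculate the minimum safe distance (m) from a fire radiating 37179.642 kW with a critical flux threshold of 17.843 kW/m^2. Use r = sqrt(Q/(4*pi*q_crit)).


4*pi*q_crit = 224.22
Q/(4*pi*q_crit) = 165.82
r = sqrt(165.82) = 12.877 m

12.877 m


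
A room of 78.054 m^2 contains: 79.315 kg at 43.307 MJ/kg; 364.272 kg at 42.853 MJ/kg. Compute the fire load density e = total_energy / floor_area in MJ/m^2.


Total energy = 79.315*43.307 + 364.272*42.853
= 3434.895 + 15610.15
= 19045.04 MJ
e = 19045.04 / 78.054 = 244.00 MJ/m^2

244.00 MJ/m^2


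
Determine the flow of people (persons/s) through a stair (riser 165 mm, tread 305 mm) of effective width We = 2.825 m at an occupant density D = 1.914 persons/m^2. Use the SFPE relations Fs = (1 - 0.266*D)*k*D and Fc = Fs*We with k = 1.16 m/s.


1 - 0.266*D = 1 - 0.266*1.914 = 0.49088
Fs = 0.49088 * 1.16 * 1.914 = 1.0899 persons/(s*m)
Fc = 1.0899 * 2.825 = 3.0789 persons/s

3.0789 persons/s


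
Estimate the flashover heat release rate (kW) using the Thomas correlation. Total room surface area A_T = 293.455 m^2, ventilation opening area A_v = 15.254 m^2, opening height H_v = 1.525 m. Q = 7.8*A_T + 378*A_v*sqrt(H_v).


7.8*A_T = 2288.949
sqrt(H_v) = 1.2349
378*A_v*sqrt(H_v) = 7120.5
Q = 2288.949 + 7120.5 = 9409.4 kW

9409.4 kW


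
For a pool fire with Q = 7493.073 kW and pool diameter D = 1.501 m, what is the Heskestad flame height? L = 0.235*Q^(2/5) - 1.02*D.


Q^(2/5) = 35.470
0.235 * Q^(2/5) = 8.3355
1.02 * D = 1.5310
L = 6.8045 m

6.8045 m


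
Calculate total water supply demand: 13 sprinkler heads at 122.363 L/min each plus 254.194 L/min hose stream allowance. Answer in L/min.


Sprinkler demand = 13 * 122.363 = 1590.719 L/min
Total = 1590.719 + 254.194 = 1844.913 L/min

1844.913 L/min


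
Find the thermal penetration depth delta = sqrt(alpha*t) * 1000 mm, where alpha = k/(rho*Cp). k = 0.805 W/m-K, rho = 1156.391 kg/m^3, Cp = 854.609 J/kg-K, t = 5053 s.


alpha = 0.805 / (1156.391 * 854.609) = 8.1456e-07 m^2/s
alpha * t = 0.0041160
delta = sqrt(0.0041160) * 1000 = 64.156 mm

64.156 mm


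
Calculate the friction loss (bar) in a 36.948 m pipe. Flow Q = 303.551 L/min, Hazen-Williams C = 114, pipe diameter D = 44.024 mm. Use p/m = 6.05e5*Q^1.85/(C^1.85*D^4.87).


Q^1.85 = 39096
C^1.85 = 6386.7
D^4.87 = 1.0110e+08
p/m = 0.036630 bar/m
p_total = 0.036630 * 36.948 = 1.3534 bar

1.3534 bar


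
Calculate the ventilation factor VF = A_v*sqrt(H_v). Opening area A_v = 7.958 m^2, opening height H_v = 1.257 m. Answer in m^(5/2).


sqrt(H_v) = 1.1212
VF = 7.958 * 1.1212 = 8.9222 m^(5/2)

8.9222 m^(5/2)


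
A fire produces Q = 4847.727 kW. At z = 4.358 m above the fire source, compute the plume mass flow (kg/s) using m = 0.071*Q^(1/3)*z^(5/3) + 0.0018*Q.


Q^(1/3) = 16.924
z^(5/3) = 11.627
First term = 0.071 * 16.924 * 11.627 = 13.972
Second term = 0.0018 * 4847.727 = 8.7259
m = 22.698 kg/s

22.698 kg/s


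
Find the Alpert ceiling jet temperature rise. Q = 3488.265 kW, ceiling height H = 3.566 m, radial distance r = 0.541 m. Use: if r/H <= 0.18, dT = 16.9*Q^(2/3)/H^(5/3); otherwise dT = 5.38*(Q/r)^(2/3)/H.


r/H = 0.541 / 3.566 = 0.15171
r/H <= 0.18, so dT = 16.9*Q^(2/3)/H^(5/3)
Q^(2/3) = 230.01
H^(5/3) = 8.3234
dT = 16.9 * 230.01 / 8.3234 = 467.01 K

467.01 K


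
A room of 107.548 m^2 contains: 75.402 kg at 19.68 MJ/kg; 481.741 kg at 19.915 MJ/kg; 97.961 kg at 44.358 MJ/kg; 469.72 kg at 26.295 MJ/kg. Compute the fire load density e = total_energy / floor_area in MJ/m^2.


Total energy = 75.402*19.68 + 481.741*19.915 + 97.961*44.358 + 469.72*26.295
= 1483.911 + 9593.872 + 4345.354 + 12351.29
= 27774.42 MJ
e = 27774.42 / 107.548 = 258.25 MJ/m^2

258.25 MJ/m^2


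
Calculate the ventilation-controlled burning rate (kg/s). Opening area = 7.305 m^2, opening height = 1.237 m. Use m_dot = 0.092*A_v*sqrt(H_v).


sqrt(H_v) = 1.1122
m_dot = 0.092 * 7.305 * 1.1122 = 0.74747 kg/s

0.74747 kg/s


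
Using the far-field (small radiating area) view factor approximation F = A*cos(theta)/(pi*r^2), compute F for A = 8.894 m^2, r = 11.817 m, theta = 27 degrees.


cos(27 deg) = 0.89101
pi*r^2 = 438.70
F = 8.894 * 0.89101 / 438.70 = 0.018064

0.018064


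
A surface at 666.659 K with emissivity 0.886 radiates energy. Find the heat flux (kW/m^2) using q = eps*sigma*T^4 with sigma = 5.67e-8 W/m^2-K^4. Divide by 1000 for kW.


T^4 = 1.9752e+11
q = 0.886 * 5.67e-8 * 1.9752e+11 / 1000 = 9.9227 kW/m^2

9.9227 kW/m^2


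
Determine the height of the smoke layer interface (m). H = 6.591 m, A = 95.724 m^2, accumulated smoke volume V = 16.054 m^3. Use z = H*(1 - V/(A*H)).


V/(A*H) = 0.025446
1 - 0.025446 = 0.97455
z = 6.591 * 0.97455 = 6.4233 m

6.4233 m


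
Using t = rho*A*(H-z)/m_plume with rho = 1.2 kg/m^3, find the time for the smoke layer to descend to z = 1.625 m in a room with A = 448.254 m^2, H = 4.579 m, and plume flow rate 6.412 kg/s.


H - z = 2.954 m
t = 1.2 * 448.254 * 2.954 / 6.412 = 247.81 s

247.81 s


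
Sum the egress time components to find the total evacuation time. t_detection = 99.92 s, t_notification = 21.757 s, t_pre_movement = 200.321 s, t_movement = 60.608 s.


Total = 99.92 + 21.757 + 200.321 + 60.608 = 382.606 s

382.606 s


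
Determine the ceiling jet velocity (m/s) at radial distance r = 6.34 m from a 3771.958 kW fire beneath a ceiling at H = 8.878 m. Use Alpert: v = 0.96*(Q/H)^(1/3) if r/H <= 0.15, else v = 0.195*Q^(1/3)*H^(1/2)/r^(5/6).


r/H = 6.34 / 8.878 = 0.71412
r/H > 0.15, so v = 0.195*Q^(1/3)*H^(1/2)/r^(5/6)
Q^(1/3) = 15.566
H^(1/2) = 2.9796
r^(5/6) = 4.6602
v = 0.195 * 15.566 * 2.9796 / 4.6602 = 1.9408 m/s

1.9408 m/s


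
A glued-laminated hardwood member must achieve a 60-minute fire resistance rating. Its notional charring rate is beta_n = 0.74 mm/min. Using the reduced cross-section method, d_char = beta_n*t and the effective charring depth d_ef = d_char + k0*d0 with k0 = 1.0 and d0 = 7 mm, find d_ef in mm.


d_char = 0.74 * 60 = 44.4 mm
d_ef = 44.4 + 1.0*7 = 51.4 mm

51.4 mm


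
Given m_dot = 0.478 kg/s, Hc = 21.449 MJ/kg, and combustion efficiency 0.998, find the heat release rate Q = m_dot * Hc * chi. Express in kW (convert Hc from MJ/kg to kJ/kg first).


Hc = 21.449 MJ/kg = 21.449 * 1000 kJ/kg = 21449 kJ/kg
Q = 0.478 kg/s * 21449 kJ/kg * 0.998 = 10232 kW

10232 kW


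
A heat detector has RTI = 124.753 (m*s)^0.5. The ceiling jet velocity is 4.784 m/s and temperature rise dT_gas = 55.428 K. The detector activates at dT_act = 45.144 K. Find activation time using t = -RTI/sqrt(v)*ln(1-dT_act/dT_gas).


dT_act/dT_gas = 0.81446
ln(1 - 0.81446) = -1.6845
t = -124.753 / sqrt(4.784) * -1.6845 = 96.078 s

96.078 s


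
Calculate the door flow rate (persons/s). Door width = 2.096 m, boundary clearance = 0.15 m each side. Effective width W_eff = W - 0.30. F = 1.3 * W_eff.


W_eff = 2.096 - 0.30 = 1.796 m
F = 1.3 * 1.796 = 2.3348 persons/s

2.3348 persons/s


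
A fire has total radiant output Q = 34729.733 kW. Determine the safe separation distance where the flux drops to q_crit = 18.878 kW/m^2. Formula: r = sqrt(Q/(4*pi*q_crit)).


4*pi*q_crit = 237.23
Q/(4*pi*q_crit) = 146.40
r = sqrt(146.40) = 12.100 m

12.100 m


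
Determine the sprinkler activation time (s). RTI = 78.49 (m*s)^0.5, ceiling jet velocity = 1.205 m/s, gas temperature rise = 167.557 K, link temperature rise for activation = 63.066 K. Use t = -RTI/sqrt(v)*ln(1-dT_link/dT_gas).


dT_link/dT_gas = 0.37639
ln(1 - 0.37639) = -0.47222
t = -78.49 / sqrt(1.205) * -0.47222 = 33.765 s

33.765 s


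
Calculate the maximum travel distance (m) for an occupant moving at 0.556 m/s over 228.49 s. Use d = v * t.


d = 0.556 * 228.49 = 127.04 m

127.04 m


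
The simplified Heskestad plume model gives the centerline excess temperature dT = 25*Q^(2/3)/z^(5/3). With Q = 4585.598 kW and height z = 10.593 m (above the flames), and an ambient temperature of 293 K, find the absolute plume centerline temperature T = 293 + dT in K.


Q^(2/3) = 276.01
z^(5/3) = 51.093
dT = 25 * 276.01 / 51.093 = 135.05 K
T = 293 + 135.05 = 428.05 K

428.05 K


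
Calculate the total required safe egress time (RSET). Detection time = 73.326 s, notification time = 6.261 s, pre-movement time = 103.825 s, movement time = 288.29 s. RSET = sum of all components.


Total = 73.326 + 6.261 + 103.825 + 288.29 = 471.702 s

471.702 s


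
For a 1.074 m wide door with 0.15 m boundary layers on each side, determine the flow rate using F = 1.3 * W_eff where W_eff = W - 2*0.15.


W_eff = 1.074 - 0.30 = 0.774 m
F = 1.3 * 0.774 = 1.0062 persons/s

1.0062 persons/s


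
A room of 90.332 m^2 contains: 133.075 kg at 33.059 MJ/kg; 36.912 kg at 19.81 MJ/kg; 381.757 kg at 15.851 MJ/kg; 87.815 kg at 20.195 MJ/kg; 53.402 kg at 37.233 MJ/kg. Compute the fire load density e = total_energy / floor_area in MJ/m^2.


Total energy = 133.075*33.059 + 36.912*19.81 + 381.757*15.851 + 87.815*20.195 + 53.402*37.233
= 4399.326 + 731.2267 + 6051.230 + 1773.424 + 1988.317
= 14943.52 MJ
e = 14943.52 / 90.332 = 165.43 MJ/m^2

165.43 MJ/m^2


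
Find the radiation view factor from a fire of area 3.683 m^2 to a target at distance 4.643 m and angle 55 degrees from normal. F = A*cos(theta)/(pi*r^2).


cos(55 deg) = 0.57358
pi*r^2 = 67.725
F = 3.683 * 0.57358 / 67.725 = 0.031192

0.031192


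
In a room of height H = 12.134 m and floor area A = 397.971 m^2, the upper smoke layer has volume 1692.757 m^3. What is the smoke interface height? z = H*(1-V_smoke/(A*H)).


V/(A*H) = 0.35054
1 - 0.35054 = 0.64946
z = 12.134 * 0.64946 = 7.8805 m

7.8805 m


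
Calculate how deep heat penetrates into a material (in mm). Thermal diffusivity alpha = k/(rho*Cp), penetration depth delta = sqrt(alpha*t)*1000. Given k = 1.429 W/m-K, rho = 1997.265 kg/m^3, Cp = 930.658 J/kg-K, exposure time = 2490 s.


alpha = 1.429 / (1997.265 * 930.658) = 7.6879e-07 m^2/s
alpha * t = 0.0019143
delta = sqrt(0.0019143) * 1000 = 43.753 mm

43.753 mm


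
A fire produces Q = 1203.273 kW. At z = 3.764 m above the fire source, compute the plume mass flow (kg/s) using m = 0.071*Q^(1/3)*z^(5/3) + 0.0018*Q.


Q^(1/3) = 10.636
z^(5/3) = 9.1079
First term = 0.071 * 10.636 * 9.1079 = 6.8780
Second term = 0.0018 * 1203.273 = 2.1659
m = 9.0439 kg/s

9.0439 kg/s


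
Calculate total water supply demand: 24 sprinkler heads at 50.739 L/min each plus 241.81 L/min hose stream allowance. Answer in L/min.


Sprinkler demand = 24 * 50.739 = 1217.736 L/min
Total = 1217.736 + 241.81 = 1459.546 L/min

1459.546 L/min


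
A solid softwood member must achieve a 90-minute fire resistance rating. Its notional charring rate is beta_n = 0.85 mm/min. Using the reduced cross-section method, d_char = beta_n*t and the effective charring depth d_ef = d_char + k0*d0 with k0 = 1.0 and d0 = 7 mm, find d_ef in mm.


d_char = 0.85 * 90 = 76.5 mm
d_ef = 76.5 + 1.0*7 = 83.5 mm

83.5 mm


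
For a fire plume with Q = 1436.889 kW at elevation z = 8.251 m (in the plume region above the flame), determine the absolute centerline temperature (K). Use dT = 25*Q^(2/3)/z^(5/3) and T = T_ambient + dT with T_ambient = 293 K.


Q^(2/3) = 127.34
z^(5/3) = 33.691
dT = 25 * 127.34 / 33.691 = 94.488 K
T = 293 + 94.488 = 387.49 K

387.49 K


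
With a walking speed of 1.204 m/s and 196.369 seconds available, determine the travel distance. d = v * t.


d = 1.204 * 196.369 = 236.43 m

236.43 m


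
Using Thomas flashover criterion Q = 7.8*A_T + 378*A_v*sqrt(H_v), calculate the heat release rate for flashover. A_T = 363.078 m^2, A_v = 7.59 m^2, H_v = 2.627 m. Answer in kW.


7.8*A_T = 2832.0
sqrt(H_v) = 1.6208
378*A_v*sqrt(H_v) = 4650.1
Q = 2832.0 + 4650.1 = 7482.1 kW

7482.1 kW


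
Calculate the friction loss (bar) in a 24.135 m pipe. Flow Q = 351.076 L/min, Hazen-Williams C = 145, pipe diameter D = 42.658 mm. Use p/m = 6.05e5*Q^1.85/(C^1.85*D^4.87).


Q^1.85 = 51167
C^1.85 = 9966.2
D^4.87 = 8.6717e+07
p/m = 0.035819 bar/m
p_total = 0.035819 * 24.135 = 0.86449 bar

0.86449 bar


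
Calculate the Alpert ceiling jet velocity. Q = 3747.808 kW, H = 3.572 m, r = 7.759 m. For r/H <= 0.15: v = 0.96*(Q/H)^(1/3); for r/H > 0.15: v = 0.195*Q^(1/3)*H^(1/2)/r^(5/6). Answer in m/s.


r/H = 7.759 / 3.572 = 2.1722
r/H > 0.15, so v = 0.195*Q^(1/3)*H^(1/2)/r^(5/6)
Q^(1/3) = 15.533
H^(1/2) = 1.8900
r^(5/6) = 5.5145
v = 0.195 * 15.533 * 1.8900 / 5.5145 = 1.0381 m/s

1.0381 m/s


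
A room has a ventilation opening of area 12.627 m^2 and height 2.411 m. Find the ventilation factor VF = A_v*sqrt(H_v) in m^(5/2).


sqrt(H_v) = 1.5527
VF = 12.627 * 1.5527 = 19.606 m^(5/2)

19.606 m^(5/2)


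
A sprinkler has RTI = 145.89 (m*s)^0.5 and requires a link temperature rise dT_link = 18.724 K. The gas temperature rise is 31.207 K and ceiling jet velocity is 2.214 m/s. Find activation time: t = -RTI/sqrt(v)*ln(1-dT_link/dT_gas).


dT_link/dT_gas = 0.59999
ln(1 - 0.59999) = -0.91627
t = -145.89 / sqrt(2.214) * -0.91627 = 89.838 s

89.838 s


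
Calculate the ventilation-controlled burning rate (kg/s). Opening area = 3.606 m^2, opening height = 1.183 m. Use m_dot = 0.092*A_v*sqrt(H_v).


sqrt(H_v) = 1.0877
m_dot = 0.092 * 3.606 * 1.0877 = 0.36083 kg/s

0.36083 kg/s


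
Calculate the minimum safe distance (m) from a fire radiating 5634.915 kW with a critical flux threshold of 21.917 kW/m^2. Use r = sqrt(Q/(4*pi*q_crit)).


4*pi*q_crit = 275.42
Q/(4*pi*q_crit) = 20.460
r = sqrt(20.460) = 4.5232 m

4.5232 m


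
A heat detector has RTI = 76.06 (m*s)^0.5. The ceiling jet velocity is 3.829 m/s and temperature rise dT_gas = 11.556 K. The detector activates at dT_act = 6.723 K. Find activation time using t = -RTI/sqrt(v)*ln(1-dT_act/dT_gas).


dT_act/dT_gas = 0.58178
ln(1 - 0.58178) = -0.87174
t = -76.06 / sqrt(3.829) * -0.87174 = 33.884 s

33.884 s


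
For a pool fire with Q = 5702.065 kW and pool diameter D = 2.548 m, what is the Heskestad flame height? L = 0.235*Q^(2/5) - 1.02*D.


Q^(2/5) = 31.799
0.235 * Q^(2/5) = 7.4728
1.02 * D = 2.5990
L = 4.8738 m

4.8738 m


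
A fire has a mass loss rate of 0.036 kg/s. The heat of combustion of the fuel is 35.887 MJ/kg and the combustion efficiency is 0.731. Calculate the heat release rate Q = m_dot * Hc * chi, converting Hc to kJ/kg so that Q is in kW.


Hc = 35.887 MJ/kg = 35.887 * 1000 kJ/kg = 35887 kJ/kg
Q = 0.036 kg/s * 35887 kJ/kg * 0.731 = 944.40 kW

944.40 kW


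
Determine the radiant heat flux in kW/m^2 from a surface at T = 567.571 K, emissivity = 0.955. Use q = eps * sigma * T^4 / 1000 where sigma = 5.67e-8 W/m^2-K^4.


T^4 = 1.0377e+11
q = 0.955 * 5.67e-8 * 1.0377e+11 / 1000 = 5.6191 kW/m^2

5.6191 kW/m^2


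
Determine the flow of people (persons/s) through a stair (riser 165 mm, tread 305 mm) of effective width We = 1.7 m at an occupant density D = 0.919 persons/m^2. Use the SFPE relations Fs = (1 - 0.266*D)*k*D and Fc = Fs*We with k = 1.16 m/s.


1 - 0.266*D = 1 - 0.266*0.919 = 0.75555
Fs = 0.75555 * 1.16 * 0.919 = 0.80544 persons/(s*m)
Fc = 0.80544 * 1.7 = 1.3693 persons/s

1.3693 persons/s


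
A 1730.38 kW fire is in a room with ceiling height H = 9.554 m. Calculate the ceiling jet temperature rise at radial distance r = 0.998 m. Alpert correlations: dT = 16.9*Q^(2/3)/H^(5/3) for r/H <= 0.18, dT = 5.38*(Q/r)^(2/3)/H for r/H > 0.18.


r/H = 0.998 / 9.554 = 0.10446
r/H <= 0.18, so dT = 16.9*Q^(2/3)/H^(5/3)
Q^(2/3) = 144.13
H^(5/3) = 43.017
dT = 16.9 * 144.13 / 43.017 = 56.625 K

56.625 K


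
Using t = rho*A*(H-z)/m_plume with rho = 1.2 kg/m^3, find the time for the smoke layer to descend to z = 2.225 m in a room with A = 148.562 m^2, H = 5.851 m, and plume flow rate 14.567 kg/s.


H - z = 3.626 m
t = 1.2 * 148.562 * 3.626 / 14.567 = 44.376 s

44.376 s


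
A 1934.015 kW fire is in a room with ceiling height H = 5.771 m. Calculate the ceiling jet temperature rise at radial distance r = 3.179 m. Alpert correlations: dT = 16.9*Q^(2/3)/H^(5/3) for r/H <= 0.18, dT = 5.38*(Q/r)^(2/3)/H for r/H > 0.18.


r/H = 3.179 / 5.771 = 0.55086
r/H > 0.18, so dT = 5.38*(Q/r)^(2/3)/H
Q/r = 608.37
(Q/r)^(2/3) = 71.798
dT = 5.38 * 71.798 / 5.771 = 66.934 K

66.934 K


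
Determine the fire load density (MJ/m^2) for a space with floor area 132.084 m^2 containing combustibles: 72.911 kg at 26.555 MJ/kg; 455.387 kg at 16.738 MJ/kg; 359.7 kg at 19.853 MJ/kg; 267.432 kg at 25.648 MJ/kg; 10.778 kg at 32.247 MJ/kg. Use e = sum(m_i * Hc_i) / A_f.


Total energy = 72.911*26.555 + 455.387*16.738 + 359.7*19.853 + 267.432*25.648 + 10.778*32.247
= 1936.152 + 7622.268 + 7141.124 + 6859.096 + 347.5582
= 23906.20 MJ
e = 23906.20 / 132.084 = 180.99 MJ/m^2

180.99 MJ/m^2


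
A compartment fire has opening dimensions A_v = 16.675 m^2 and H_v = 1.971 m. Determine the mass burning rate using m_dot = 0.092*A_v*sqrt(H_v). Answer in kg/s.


sqrt(H_v) = 1.4039
m_dot = 0.092 * 16.675 * 1.4039 = 2.1538 kg/s

2.1538 kg/s


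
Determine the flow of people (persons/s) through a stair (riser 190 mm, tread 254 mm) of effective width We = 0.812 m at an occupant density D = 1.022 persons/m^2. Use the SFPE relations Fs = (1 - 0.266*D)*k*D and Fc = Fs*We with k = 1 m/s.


1 - 0.266*D = 1 - 0.266*1.022 = 0.72815
Fs = 0.72815 * 1 * 1.022 = 0.74417 persons/(s*m)
Fc = 0.74417 * 0.812 = 0.60426 persons/s

0.60426 persons/s


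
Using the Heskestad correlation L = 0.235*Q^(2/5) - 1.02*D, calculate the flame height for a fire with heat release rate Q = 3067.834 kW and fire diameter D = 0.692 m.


Q^(2/5) = 24.816
0.235 * Q^(2/5) = 5.8318
1.02 * D = 0.70584
L = 5.1259 m

5.1259 m


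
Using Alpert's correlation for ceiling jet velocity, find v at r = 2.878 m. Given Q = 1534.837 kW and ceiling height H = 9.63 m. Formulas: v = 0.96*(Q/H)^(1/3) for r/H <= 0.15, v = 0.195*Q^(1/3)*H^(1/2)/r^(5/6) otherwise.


r/H = 2.878 / 9.63 = 0.29886
r/H > 0.15, so v = 0.195*Q^(1/3)*H^(1/2)/r^(5/6)
Q^(1/3) = 11.535
H^(1/2) = 3.1032
r^(5/6) = 2.4131
v = 0.195 * 11.535 * 3.1032 / 2.4131 = 2.8926 m/s

2.8926 m/s


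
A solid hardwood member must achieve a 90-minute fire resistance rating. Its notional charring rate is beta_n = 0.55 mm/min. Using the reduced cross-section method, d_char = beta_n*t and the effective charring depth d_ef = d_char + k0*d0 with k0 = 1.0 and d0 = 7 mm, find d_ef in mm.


d_char = 0.55 * 90 = 49.5 mm
d_ef = 49.5 + 1.0*7 = 56.5 mm

56.5 mm


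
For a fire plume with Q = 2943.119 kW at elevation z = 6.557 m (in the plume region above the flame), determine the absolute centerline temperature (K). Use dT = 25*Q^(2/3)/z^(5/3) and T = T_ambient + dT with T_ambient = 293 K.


Q^(2/3) = 205.37
z^(5/3) = 22.971
dT = 25 * 205.37 / 22.971 = 223.51 K
T = 293 + 223.51 = 516.51 K

516.51 K


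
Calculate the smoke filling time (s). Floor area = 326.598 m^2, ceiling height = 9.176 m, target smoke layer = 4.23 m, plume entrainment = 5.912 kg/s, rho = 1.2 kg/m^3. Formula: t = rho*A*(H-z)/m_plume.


H - z = 4.946 m
t = 1.2 * 326.598 * 4.946 / 5.912 = 327.88 s

327.88 s


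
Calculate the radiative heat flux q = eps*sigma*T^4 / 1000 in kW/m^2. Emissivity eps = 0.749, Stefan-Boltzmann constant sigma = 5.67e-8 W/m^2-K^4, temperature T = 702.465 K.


T^4 = 2.4350e+11
q = 0.749 * 5.67e-8 * 2.4350e+11 / 1000 = 10.341 kW/m^2

10.341 kW/m^2


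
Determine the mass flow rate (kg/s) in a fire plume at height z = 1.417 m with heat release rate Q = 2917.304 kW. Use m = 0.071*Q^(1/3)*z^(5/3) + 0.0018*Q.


Q^(1/3) = 14.289
z^(5/3) = 1.7877
First term = 0.071 * 14.289 * 1.7877 = 1.8136
Second term = 0.0018 * 2917.304 = 5.2511
m = 7.0647 kg/s

7.0647 kg/s


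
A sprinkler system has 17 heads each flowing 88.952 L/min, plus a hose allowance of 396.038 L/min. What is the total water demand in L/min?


Sprinkler demand = 17 * 88.952 = 1512.184 L/min
Total = 1512.184 + 396.038 = 1908.222 L/min

1908.222 L/min


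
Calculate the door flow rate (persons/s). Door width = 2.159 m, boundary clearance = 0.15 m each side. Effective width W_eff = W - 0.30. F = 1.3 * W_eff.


W_eff = 2.159 - 0.30 = 1.859 m
F = 1.3 * 1.859 = 2.4167 persons/s

2.4167 persons/s


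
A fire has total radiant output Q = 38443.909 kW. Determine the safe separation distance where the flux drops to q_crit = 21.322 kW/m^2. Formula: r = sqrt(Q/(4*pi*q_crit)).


4*pi*q_crit = 267.94
Q/(4*pi*q_crit) = 143.48
r = sqrt(143.48) = 11.978 m

11.978 m


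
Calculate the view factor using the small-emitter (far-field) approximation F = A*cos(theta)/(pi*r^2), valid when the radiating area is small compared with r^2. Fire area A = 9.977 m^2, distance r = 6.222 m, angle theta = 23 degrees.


cos(23 deg) = 0.92050
pi*r^2 = 121.62
F = 9.977 * 0.92050 / 121.62 = 0.075512

0.075512


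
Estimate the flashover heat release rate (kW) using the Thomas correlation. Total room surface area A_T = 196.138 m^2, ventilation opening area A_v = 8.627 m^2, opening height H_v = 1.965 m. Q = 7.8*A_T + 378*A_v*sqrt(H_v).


7.8*A_T = 1529.9
sqrt(H_v) = 1.4018
378*A_v*sqrt(H_v) = 4571.2
Q = 1529.9 + 4571.2 = 6101.1 kW

6101.1 kW


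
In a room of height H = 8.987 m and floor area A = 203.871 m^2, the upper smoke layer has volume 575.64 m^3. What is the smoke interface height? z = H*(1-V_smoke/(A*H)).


V/(A*H) = 0.31418
1 - 0.31418 = 0.68582
z = 8.987 * 0.68582 = 6.1634 m

6.1634 m


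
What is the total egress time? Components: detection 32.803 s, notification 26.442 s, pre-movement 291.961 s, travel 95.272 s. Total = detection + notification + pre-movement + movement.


Total = 32.803 + 26.442 + 291.961 + 95.272 = 446.478 s

446.478 s


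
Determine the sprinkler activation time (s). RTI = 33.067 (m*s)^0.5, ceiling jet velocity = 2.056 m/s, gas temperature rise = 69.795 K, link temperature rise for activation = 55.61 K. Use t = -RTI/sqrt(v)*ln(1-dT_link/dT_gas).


dT_link/dT_gas = 0.79676
ln(1 - 0.79676) = -1.5934
t = -33.067 / sqrt(2.056) * -1.5934 = 36.745 s

36.745 s


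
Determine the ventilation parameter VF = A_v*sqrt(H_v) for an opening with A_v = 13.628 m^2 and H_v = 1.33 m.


sqrt(H_v) = 1.1533
VF = 13.628 * 1.1533 = 15.717 m^(5/2)

15.717 m^(5/2)


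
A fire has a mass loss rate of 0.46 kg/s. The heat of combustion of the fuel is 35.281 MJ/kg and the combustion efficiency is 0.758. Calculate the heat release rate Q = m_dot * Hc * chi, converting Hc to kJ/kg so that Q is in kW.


Hc = 35.281 MJ/kg = 35.281 * 1000 kJ/kg = 35281 kJ/kg
Q = 0.46 kg/s * 35281 kJ/kg * 0.758 = 12302 kW

12302 kW


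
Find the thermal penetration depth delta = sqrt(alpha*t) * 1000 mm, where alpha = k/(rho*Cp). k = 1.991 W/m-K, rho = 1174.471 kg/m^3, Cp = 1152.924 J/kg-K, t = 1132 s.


alpha = 1.991 / (1174.471 * 1152.924) = 1.4704e-06 m^2/s
alpha * t = 0.0016645
delta = sqrt(0.0016645) * 1000 = 40.798 mm

40.798 mm


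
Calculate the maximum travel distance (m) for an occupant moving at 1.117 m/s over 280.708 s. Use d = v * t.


d = 1.117 * 280.708 = 313.55 m

313.55 m


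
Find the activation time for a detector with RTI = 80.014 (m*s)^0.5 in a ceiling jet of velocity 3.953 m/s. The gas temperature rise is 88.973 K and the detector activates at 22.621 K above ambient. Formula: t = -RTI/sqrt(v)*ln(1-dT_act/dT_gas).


dT_act/dT_gas = 0.25425
ln(1 - 0.25425) = -0.29336
t = -80.014 / sqrt(3.953) * -0.29336 = 11.806 s

11.806 s


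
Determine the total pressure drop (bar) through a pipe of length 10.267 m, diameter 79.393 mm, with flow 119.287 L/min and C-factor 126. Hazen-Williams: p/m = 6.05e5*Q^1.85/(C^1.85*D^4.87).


Q^1.85 = 6945.4
C^1.85 = 7685.7
D^4.87 = 1.7862e+09
p/m = 0.00030607 bar/m
p_total = 0.00030607 * 10.267 = 0.0031425 bar

0.0031425 bar


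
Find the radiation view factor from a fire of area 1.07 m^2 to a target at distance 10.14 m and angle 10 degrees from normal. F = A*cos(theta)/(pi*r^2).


cos(10 deg) = 0.98481
pi*r^2 = 323.02
F = 1.07 * 0.98481 / 323.02 = 0.0032622

0.0032622


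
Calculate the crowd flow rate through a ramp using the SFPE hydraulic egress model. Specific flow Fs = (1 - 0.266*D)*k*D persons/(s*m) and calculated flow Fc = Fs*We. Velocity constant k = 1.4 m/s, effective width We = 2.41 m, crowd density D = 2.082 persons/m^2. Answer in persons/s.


1 - 0.266*D = 1 - 0.266*2.082 = 0.44619
Fs = 0.44619 * 1.4 * 2.082 = 1.3005 persons/(s*m)
Fc = 1.3005 * 2.41 = 3.1343 persons/s

3.1343 persons/s


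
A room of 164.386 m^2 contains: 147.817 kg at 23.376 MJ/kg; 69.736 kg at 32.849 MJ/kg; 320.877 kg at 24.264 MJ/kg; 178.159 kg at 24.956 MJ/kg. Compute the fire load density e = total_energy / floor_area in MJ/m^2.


Total energy = 147.817*23.376 + 69.736*32.849 + 320.877*24.264 + 178.159*24.956
= 3455.370 + 2290.758 + 7785.760 + 4446.136
= 17978.02 MJ
e = 17978.02 / 164.386 = 109.36 MJ/m^2

109.36 MJ/m^2


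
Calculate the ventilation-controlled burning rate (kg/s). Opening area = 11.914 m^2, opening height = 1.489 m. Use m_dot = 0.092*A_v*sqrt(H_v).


sqrt(H_v) = 1.2202
m_dot = 0.092 * 11.914 * 1.2202 = 1.3375 kg/s

1.3375 kg/s


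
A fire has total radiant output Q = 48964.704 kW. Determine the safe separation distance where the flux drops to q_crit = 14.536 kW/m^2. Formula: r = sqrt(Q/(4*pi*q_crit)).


4*pi*q_crit = 182.66
Q/(4*pi*q_crit) = 268.06
r = sqrt(268.06) = 16.372 m

16.372 m


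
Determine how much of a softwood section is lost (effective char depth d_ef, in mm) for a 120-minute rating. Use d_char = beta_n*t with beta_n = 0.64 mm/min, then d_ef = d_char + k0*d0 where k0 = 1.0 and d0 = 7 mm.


d_char = 0.64 * 120 = 76.8 mm
d_ef = 76.8 + 1.0*7 = 83.8 mm

83.8 mm


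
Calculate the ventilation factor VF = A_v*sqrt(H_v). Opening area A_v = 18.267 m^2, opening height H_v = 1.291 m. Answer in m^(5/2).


sqrt(H_v) = 1.1362
VF = 18.267 * 1.1362 = 20.755 m^(5/2)

20.755 m^(5/2)


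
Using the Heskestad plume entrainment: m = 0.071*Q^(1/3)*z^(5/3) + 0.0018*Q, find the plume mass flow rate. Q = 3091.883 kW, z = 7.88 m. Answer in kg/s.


Q^(1/3) = 14.568
z^(5/3) = 31.204
First term = 0.071 * 14.568 * 31.204 = 32.276
Second term = 0.0018 * 3091.883 = 5.5654
m = 37.841 kg/s

37.841 kg/s


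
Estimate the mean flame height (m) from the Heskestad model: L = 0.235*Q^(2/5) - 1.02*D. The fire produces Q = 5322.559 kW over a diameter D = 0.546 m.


Q^(2/5) = 30.935
0.235 * Q^(2/5) = 7.2697
1.02 * D = 0.55692
L = 6.7128 m

6.7128 m


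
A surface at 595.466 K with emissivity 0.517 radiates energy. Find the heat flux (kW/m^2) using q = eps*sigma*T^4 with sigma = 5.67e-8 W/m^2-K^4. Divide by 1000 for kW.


T^4 = 1.2573e+11
q = 0.517 * 5.67e-8 * 1.2573e+11 / 1000 = 3.6855 kW/m^2

3.6855 kW/m^2


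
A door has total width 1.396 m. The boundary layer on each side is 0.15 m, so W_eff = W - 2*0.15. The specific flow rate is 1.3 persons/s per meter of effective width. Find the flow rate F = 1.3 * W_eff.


W_eff = 1.396 - 0.30 = 1.096 m
F = 1.3 * 1.096 = 1.4248 persons/s

1.4248 persons/s


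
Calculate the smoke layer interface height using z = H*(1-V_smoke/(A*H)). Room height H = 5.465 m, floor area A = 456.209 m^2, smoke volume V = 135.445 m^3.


V/(A*H) = 0.054326
1 - 0.054326 = 0.94567
z = 5.465 * 0.94567 = 5.1681 m

5.1681 m


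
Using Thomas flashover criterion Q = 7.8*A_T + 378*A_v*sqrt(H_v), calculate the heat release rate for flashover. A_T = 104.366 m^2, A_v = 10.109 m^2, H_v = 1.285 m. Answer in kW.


7.8*A_T = 814.05
sqrt(H_v) = 1.1336
378*A_v*sqrt(H_v) = 4331.6
Q = 814.05 + 4331.6 = 5145.7 kW

5145.7 kW


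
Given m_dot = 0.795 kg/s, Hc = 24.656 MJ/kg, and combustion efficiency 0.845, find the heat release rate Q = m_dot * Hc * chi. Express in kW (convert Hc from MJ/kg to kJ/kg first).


Hc = 24.656 MJ/kg = 24.656 * 1000 kJ/kg = 24656 kJ/kg
Q = 0.795 kg/s * 24656 kJ/kg * 0.845 = 16563 kW

16563 kW


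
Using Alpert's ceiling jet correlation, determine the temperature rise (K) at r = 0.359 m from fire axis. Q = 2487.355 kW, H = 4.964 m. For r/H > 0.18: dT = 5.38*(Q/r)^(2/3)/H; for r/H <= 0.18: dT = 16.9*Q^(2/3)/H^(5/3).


r/H = 0.359 / 4.964 = 0.072321
r/H <= 0.18, so dT = 16.9*Q^(2/3)/H^(5/3)
Q^(2/3) = 183.58
H^(5/3) = 14.445
dT = 16.9 * 183.58 / 14.445 = 214.78 K

214.78 K


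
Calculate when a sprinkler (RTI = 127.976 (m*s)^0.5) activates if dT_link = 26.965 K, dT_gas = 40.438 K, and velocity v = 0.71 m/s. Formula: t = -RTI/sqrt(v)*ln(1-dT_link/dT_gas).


dT_link/dT_gas = 0.66682
ln(1 - 0.66682) = -1.0991
t = -127.976 / sqrt(0.71) * -1.0991 = 166.93 s

166.93 s


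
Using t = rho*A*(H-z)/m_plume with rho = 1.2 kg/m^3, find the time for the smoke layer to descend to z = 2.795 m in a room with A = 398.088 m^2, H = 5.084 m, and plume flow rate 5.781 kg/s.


H - z = 2.289 m
t = 1.2 * 398.088 * 2.289 / 5.781 = 189.15 s

189.15 s


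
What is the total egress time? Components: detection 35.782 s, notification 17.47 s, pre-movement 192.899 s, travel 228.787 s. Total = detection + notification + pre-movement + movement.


Total = 35.782 + 17.47 + 192.899 + 228.787 = 474.938 s

474.938 s


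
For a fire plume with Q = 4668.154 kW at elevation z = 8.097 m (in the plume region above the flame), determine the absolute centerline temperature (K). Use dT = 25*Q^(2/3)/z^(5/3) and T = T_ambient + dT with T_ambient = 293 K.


Q^(2/3) = 279.32
z^(5/3) = 32.649
dT = 25 * 279.32 / 32.649 = 213.88 K
T = 293 + 213.88 = 506.88 K

506.88 K


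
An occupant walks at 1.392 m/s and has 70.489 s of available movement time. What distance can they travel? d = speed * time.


d = 1.392 * 70.489 = 98.121 m

98.121 m


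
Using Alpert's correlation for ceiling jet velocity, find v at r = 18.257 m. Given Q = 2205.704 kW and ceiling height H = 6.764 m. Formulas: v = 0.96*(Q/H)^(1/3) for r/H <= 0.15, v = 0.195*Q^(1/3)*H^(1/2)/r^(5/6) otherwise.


r/H = 18.257 / 6.764 = 2.6991
r/H > 0.15, so v = 0.195*Q^(1/3)*H^(1/2)/r^(5/6)
Q^(1/3) = 13.017
H^(1/2) = 2.6008
r^(5/6) = 11.251
v = 0.195 * 13.017 * 2.6008 / 11.251 = 0.58676 m/s

0.58676 m/s


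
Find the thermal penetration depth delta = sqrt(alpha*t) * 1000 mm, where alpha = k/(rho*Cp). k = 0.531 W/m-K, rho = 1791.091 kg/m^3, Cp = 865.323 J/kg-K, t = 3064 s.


alpha = 0.531 / (1791.091 * 865.323) = 3.4261e-07 m^2/s
alpha * t = 0.0010498
delta = sqrt(0.0010498) * 1000 = 32.400 mm

32.400 mm


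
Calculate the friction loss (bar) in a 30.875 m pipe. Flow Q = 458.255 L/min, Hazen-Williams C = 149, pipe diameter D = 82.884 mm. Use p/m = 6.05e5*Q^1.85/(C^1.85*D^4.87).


Q^1.85 = 83762
C^1.85 = 10481
D^4.87 = 2.2027e+09
p/m = 0.0021951 bar/m
p_total = 0.0021951 * 30.875 = 0.067774 bar

0.067774 bar


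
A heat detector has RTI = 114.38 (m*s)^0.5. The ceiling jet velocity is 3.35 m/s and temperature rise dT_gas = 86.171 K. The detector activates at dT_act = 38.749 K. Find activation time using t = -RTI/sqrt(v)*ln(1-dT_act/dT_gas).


dT_act/dT_gas = 0.44968
ln(1 - 0.44968) = -0.59725
t = -114.38 / sqrt(3.35) * -0.59725 = 37.323 s

37.323 s


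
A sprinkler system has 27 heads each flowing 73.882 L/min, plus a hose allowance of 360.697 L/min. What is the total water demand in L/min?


Sprinkler demand = 27 * 73.882 = 1994.814 L/min
Total = 1994.814 + 360.697 = 2355.511 L/min

2355.511 L/min


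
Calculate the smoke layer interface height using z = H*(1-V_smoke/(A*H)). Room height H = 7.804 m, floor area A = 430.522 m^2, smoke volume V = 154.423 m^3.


V/(A*H) = 0.045962
1 - 0.045962 = 0.95404
z = 7.804 * 0.95404 = 7.4453 m

7.4453 m


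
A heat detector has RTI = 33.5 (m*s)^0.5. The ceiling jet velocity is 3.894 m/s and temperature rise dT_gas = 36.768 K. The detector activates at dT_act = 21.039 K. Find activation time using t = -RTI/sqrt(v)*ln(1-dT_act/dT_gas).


dT_act/dT_gas = 0.57221
ln(1 - 0.57221) = -0.84912
t = -33.5 / sqrt(3.894) * -0.84912 = 14.415 s

14.415 s


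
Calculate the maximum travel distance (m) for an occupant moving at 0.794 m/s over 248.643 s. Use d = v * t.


d = 0.794 * 248.643 = 197.42 m

197.42 m


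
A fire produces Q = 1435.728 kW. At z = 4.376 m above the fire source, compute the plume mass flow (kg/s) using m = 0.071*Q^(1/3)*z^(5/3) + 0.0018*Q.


Q^(1/3) = 11.281
z^(5/3) = 11.707
First term = 0.071 * 11.281 * 11.707 = 9.3773
Second term = 0.0018 * 1435.728 = 2.5843
m = 11.962 kg/s

11.962 kg/s


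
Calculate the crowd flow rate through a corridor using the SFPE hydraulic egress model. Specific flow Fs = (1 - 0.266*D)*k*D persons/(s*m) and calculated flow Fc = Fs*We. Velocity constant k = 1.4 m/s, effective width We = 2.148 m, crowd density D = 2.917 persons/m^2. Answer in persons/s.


1 - 0.266*D = 1 - 0.266*2.917 = 0.22408
Fs = 0.22408 * 1.4 * 2.917 = 0.91509 persons/(s*m)
Fc = 0.91509 * 2.148 = 1.9656 persons/s

1.9656 persons/s


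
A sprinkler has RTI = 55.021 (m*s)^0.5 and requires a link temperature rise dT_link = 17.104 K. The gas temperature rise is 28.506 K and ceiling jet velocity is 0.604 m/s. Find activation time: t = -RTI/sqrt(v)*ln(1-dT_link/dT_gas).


dT_link/dT_gas = 0.60001
ln(1 - 0.60001) = -0.91633
t = -55.021 / sqrt(0.604) * -0.91633 = 64.872 s

64.872 s
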